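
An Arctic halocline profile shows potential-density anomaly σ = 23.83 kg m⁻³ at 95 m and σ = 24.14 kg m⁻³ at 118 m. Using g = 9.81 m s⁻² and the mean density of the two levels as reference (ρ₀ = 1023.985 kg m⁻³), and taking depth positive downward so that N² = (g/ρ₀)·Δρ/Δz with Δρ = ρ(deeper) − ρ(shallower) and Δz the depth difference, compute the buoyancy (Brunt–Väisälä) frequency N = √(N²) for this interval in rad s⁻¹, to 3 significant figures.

0.0114 rad s⁻¹

Δρ = 1024.14 − 1023.83 = 0.31 kg m⁻³ over Δz = 118 − 95 = 23 m.
N² = (9.81/1023.985) × (0.31/23) = 1.2912 × 10⁻⁴ s⁻².
N = √(1.2912 × 10⁻⁴) = 0.011363 rad s⁻¹ ≈ 0.0114 rad s⁻¹.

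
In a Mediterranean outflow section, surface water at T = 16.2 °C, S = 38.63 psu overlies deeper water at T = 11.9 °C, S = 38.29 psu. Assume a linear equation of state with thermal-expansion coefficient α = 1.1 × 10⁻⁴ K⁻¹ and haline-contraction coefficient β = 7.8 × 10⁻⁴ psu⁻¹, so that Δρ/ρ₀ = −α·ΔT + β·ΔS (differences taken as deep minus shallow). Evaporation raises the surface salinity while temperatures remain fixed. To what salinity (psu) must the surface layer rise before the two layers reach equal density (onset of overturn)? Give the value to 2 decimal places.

Neutral buoyancy requires −α(T_deep − T_surf) + β(S_deep − S_surf′) = 0.
S_surf′ = S_deep − (α/β)·ΔT = 38.29 − (1.1 × 10⁻⁴/7.8 × 10⁻⁴)·(-4.3) = 38.8964 psu.
Increase required: 38.8964 − 38.63 = 0.2664 psu.

38.90 psu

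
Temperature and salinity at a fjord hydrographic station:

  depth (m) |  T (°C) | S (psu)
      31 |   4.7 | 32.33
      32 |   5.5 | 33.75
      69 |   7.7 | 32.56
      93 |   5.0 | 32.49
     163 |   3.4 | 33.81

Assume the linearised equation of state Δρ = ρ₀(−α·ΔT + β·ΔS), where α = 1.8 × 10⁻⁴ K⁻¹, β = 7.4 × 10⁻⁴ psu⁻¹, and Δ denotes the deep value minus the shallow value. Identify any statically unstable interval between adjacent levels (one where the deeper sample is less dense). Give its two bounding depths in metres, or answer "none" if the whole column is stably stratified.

Evaluate Δρ/ρ₀ = −αΔT + βΔS across each adjacent pair:
  31–32 m: −αΔT+βΔS = −(1.8 × 10⁻⁴)(+0.8)+(7.4 × 10⁻⁴)(+1.42) = 9.1 × 10⁻⁴ → stable
  32–69 m: −αΔT+βΔS = −(1.8 × 10⁻⁴)(+2.2)+(7.4 × 10⁻⁴)(-1.19) = -1.3 × 10⁻³ → UNSTABLE
  69–93 m: −αΔT+βΔS = −(1.8 × 10⁻⁴)(-2.7)+(7.4 × 10⁻⁴)(-0.07) = 4.3 × 10⁻⁴ → stable
  93–163 m: −αΔT+βΔS = −(1.8 × 10⁻⁴)(-1.6)+(7.4 × 10⁻⁴)(+1.32) = 1.3 × 10⁻³ → stable
The 32–69 m interval has Δρ < 0: lighter water underlies denser water.

32–69 m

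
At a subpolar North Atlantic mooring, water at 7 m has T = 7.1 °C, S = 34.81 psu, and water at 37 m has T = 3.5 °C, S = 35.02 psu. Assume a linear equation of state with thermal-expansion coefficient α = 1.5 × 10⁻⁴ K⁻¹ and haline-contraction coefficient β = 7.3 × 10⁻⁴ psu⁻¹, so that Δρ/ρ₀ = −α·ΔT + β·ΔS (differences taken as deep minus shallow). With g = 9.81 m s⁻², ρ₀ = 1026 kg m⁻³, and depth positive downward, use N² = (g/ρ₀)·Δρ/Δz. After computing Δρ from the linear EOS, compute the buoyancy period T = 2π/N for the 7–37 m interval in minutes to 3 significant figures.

ΔT = -3.6 K, ΔS = +0.21 psu (deep − shallow).
Δρ/ρ₀ = −αΔT + βΔS = 5.40 × 10⁻⁴ + 1.533 × 10⁻⁴ = 6.933 × 10⁻⁴, so Δρ ≈ 0.7113 kg m⁻³.
N² = (g/ρ₀)·Δρ/Δz = g·(Δρ/ρ₀)/Δz = 9.81 × 6.933 × 10⁻⁴ / 30 = 2.2671 × 10⁻⁴ s⁻².
N = √(2.2671 × 10⁻⁴) = 0.015057 rad s⁻¹ → T = 2π/N = 417.29 s = 6.9548 min ≈ 6.95 min.

6.95 min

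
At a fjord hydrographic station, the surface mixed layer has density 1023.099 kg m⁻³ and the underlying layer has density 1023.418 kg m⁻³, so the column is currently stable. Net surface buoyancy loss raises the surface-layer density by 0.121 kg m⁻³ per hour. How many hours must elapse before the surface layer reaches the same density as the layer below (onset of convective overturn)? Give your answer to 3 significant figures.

2.64 hours

Density deficit of the surface layer: 1023.418 − 1023.099 = 0.319 kg m⁻³.
Required change = 0.319 / 0.121 = 2.64 hours.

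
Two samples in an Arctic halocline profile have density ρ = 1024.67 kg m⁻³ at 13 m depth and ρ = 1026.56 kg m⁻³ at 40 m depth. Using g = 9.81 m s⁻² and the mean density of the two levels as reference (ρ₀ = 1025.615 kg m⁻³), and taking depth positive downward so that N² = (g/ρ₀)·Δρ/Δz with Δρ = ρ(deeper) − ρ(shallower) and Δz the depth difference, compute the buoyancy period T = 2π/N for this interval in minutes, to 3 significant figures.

4.05 min

Δρ = 1026.56 − 1024.67 = 1.89 kg m⁻³ over Δz = 40 − 13 = 27 m.
N² = (9.81/1025.615) × (1.89/27) = 6.6955 × 10⁻⁴ s⁻².
N = √(6.6955 × 10⁻⁴) = 0.025876 rad s⁻¹, so T = 2π/N = 242.82 s = 4.0470 min ≈ 4.05 min.
Since Δρ > 0 the layer is stably stratified.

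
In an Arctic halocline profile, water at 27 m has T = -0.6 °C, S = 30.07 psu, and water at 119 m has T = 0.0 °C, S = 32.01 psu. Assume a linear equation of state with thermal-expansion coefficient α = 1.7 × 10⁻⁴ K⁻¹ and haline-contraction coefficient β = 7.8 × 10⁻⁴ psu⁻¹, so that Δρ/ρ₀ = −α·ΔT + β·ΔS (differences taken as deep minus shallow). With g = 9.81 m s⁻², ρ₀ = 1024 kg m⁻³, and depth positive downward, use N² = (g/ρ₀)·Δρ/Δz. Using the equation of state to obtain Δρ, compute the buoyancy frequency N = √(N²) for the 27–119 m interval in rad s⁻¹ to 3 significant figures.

0.0123 rad s⁻¹

ΔT = +0.6 K, ΔS = +1.94 psu (deep − shallow).
Δρ/ρ₀ = −αΔT + βΔS = -1.02 × 10⁻⁴ + 1.5132 × 10⁻³ = 1.4112 × 10⁻³, so Δρ ≈ 1.445 kg m⁻³.
N² = (g/ρ₀)·Δρ/Δz = g·(Δρ/ρ₀)/Δz = 9.81 × 1.4112 × 10⁻³ / 92 = 1.5048 × 10⁻⁴ s⁻².
N = √(1.5048 × 10⁻⁴) = 0.012267 rad s⁻¹ ≈ 0.0123 rad s⁻¹.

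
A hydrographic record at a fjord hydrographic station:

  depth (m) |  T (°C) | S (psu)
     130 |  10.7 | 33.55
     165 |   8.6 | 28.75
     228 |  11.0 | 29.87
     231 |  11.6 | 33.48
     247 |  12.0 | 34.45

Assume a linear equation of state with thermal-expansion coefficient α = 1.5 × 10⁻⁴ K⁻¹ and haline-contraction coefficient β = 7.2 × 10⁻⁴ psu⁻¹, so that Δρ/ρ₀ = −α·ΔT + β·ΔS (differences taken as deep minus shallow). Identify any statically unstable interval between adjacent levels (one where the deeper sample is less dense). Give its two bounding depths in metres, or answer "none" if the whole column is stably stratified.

Evaluate Δρ/ρ₀ = −αΔT + βΔS across each adjacent pair:
  130–165 m: −αΔT+βΔS = −(1.5 × 10⁻⁴)(-2.1)+(7.2 × 10⁻⁴)(-4.80) = -3.1 × 10⁻³ → UNSTABLE
  165–228 m: −αΔT+βΔS = −(1.5 × 10⁻⁴)(+2.4)+(7.2 × 10⁻⁴)(+1.12) = 4.5 × 10⁻⁴ → stable
  228–231 m: −αΔT+βΔS = −(1.5 × 10⁻⁴)(+0.6)+(7.2 × 10⁻⁴)(+3.61) = 2.5 × 10⁻³ → stable
  231–247 m: −αΔT+βΔS = −(1.5 × 10⁻⁴)(+0.4)+(7.2 × 10⁻⁴)(+0.97) = 6.4 × 10⁻⁴ → stable
The 130–165 m interval has Δρ < 0: lighter water underlies denser water.

130–165 m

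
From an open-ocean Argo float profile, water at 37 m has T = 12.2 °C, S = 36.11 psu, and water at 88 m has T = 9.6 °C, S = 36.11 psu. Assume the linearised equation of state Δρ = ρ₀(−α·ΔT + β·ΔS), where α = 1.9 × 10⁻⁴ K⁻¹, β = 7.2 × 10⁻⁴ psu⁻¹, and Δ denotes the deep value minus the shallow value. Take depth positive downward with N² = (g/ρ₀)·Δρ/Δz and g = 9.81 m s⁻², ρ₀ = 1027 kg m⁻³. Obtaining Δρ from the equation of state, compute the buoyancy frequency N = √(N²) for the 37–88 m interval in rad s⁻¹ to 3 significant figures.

9.75 × 10⁻³ rad s⁻¹

ΔT = -2.6 K, ΔS = +0.00 psu (deep − shallow).
Δρ/ρ₀ = −αΔT + βΔS = 4.94 × 10⁻⁴ + 0 = 4.94 × 10⁻⁴, so Δρ ≈ 0.5073 kg m⁻³.
N² = (g/ρ₀)·Δρ/Δz = g·(Δρ/ρ₀)/Δz = 9.81 × 4.94 × 10⁻⁴ / 51 = 9.5022 × 10⁻⁵ s⁻².
N = √(9.5022 × 10⁻⁵) = 9.7479 × 10⁻³ rad s⁻¹ ≈ 9.75 × 10⁻³ rad s⁻¹.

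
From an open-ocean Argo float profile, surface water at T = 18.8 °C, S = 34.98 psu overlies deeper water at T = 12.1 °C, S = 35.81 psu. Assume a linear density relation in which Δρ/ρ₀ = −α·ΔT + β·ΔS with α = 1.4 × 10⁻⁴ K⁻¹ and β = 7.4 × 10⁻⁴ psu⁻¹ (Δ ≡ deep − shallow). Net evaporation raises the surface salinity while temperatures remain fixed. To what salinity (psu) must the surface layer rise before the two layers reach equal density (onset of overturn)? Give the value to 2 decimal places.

37.08 psu

Neutral buoyancy requires −α(T_deep − T_surf) + β(S_deep − S_surf′) = 0.
S_surf′ = S_deep − (α/β)·ΔT = 35.81 − (1.4 × 10⁻⁴/7.4 × 10⁻⁴)·(-6.7) = 37.0776 psu.
Increase required: 37.0776 − 34.98 = 2.0976 psu.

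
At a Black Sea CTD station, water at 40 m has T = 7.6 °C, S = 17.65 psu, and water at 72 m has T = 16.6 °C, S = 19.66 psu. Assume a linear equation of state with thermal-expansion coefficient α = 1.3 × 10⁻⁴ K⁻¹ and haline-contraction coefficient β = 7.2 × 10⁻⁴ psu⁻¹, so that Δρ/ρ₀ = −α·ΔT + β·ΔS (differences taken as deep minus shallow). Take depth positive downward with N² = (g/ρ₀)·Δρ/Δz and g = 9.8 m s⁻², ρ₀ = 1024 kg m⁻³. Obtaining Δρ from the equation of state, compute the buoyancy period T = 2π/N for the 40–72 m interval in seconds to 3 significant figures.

ΔT = +9.0 K, ΔS = +2.01 psu (deep − shallow).
Δρ/ρ₀ = −αΔT + βΔS = -1.17 × 10⁻³ + 1.4472 × 10⁻³ = 2.772 × 10⁻⁴, so Δρ ≈ 0.2839 kg m⁻³.
N² = (g/ρ₀)·Δρ/Δz = g·(Δρ/ρ₀)/Δz = 9.8 × 2.772 × 10⁻⁴ / 32 = 8.4893 × 10⁻⁵ s⁻².
N = √(8.4893 × 10⁻⁵) = 9.2137 × 10⁻³ rad s⁻¹ → T = 2π/N = 681.94 s ≈ 682 s.

682 s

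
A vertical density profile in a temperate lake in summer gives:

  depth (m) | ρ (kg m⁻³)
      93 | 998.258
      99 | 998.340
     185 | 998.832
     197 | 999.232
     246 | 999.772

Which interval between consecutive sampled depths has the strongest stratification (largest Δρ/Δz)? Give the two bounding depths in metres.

Compute the density gradient over each adjacent pair:
  93–99 m: Δρ/Δz = 0.082/6 = 0.014 kg m⁻⁴
  99–185 m: Δρ/Δz = 0.492/86 = 5.7 × 10⁻³ kg m⁻⁴
  185–197 m: Δρ/Δz = 0.400/12 = 0.033 kg m⁻⁴
  197–246 m: Δρ/Δz = 0.540/49 = 0.011 kg m⁻⁴
The largest gradient is in the 185–197 m interval — the pycnocline.

185–197 m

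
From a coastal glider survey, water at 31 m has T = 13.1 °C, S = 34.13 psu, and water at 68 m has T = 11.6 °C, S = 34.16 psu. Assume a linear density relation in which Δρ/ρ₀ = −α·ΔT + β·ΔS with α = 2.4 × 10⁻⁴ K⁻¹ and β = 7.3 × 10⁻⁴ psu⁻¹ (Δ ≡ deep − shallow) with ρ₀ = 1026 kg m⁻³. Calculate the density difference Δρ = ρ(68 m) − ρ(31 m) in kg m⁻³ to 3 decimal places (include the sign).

+0.392 kg m⁻³

ΔT = -1.5 K, ΔS = +0.03 psu (deep − shallow).
Δρ/ρ₀ = −(2.4 × 10⁻⁴)(-1.5) + (7.3 × 10⁻⁴)(+0.03) = 3.819 × 10⁻⁴.
Δρ = 1026 × (3.819 × 10⁻⁴) = +0.392 kg m⁻³.
Positive Δρ: denser below, stable.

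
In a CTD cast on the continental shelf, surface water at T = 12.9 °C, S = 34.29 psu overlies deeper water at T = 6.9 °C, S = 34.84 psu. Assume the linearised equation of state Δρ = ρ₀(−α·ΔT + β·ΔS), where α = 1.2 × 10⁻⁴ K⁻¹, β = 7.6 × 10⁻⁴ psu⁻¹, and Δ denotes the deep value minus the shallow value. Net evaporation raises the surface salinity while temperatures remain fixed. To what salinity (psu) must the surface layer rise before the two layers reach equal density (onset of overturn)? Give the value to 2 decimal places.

Neutral buoyancy requires −α(T_deep − T_surf) + β(S_deep − S_surf′) = 0.
S_surf′ = S_deep − (α/β)·ΔT = 34.84 − (1.2 × 10⁻⁴/7.6 × 10⁻⁴)·(-6.0) = 35.7874 psu.
Increase required: 35.7874 − 34.29 = 1.4974 psu.

35.79 psu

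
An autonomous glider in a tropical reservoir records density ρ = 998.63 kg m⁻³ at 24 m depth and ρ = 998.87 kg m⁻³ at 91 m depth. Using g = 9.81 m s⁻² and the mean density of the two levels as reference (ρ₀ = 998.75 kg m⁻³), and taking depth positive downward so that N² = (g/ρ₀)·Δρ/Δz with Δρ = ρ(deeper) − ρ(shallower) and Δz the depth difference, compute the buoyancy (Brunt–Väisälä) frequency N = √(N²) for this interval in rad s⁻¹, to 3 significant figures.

Δρ = 998.87 − 998.63 = 0.24 kg m⁻³ over Δz = 91 − 24 = 67 m.
N² = (9.81/998.75) × (0.24/67) = 3.5184 × 10⁻⁵ s⁻².
N = √(3.5184 × 10⁻⁵) = 5.9316 × 10⁻³ rad s⁻¹ ≈ 5.93 × 10⁻³ rad s⁻¹.
A positive N² confirms static stability across the interval.

5.93 × 10⁻³ rad s⁻¹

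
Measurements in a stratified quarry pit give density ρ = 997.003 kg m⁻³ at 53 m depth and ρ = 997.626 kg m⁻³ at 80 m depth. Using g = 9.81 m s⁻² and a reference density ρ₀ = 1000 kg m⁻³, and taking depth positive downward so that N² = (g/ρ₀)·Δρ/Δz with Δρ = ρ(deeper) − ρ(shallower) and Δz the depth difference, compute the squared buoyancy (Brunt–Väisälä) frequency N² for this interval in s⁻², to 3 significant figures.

Δρ = 997.626 − 997.003 = 0.623 kg m⁻³ over Δz = 80 − 53 = 27 m.
N² = (9.81/1000) × (0.623/27) = 2.2636 × 10⁻⁴ s⁻² ≈ 2.26 × 10⁻⁴ s⁻².

2.26 × 10⁻⁴ s⁻²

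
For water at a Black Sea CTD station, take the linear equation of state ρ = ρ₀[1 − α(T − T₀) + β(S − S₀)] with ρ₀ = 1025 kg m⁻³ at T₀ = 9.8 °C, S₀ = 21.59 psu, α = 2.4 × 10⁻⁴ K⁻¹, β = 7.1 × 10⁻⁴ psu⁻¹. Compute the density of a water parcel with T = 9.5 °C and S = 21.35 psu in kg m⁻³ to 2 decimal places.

T − T₀ = -0.3 K, S − S₀ = -0.24 psu.
Bracket = 1 − α·(-0.3) + β·(-0.24) = 1 + (-9.84 × 10⁻⁵) = 0.9999016.
ρ = 1025 × 0.9999016 = 1024.90 kg m⁻³.

1024.90 kg m⁻³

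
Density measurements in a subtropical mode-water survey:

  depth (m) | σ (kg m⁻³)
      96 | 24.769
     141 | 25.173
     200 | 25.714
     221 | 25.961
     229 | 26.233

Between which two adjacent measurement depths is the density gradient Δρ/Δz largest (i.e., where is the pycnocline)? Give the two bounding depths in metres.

221–229 m

Compute the density gradient over each adjacent pair:
  96–141 m: Δρ/Δz = 0.404/45 = 9.0 × 10⁻³ kg m⁻⁴
  141–200 m: Δρ/Δz = 0.541/59 = 9.2 × 10⁻³ kg m⁻⁴
  200–221 m: Δρ/Δz = 0.247/21 = 0.012 kg m⁻⁴
  221–229 m: Δρ/Δz = 0.272/8 = 0.034 kg m⁻⁴
The largest gradient is in the 221–229 m interval — the pycnocline.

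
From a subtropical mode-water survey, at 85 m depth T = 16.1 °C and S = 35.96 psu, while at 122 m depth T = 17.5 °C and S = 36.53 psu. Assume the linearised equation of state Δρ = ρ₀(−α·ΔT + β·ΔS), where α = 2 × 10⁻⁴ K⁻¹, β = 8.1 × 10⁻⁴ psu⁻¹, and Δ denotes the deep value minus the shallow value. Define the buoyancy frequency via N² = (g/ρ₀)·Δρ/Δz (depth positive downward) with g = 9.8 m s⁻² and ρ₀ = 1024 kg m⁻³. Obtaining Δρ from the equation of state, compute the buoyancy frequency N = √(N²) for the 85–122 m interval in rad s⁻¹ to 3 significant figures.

6.94 × 10⁻³ rad s⁻¹

ΔT = +1.4 K, ΔS = +0.57 psu (deep − shallow).
Δρ/ρ₀ = −αΔT + βΔS = -2.80 × 10⁻⁴ + 4.617 × 10⁻⁴ = 1.817 × 10⁻⁴, so Δρ ≈ 0.1861 kg m⁻³.
N² = (g/ρ₀)·Δρ/Δz = g·(Δρ/ρ₀)/Δz = 9.8 × 1.817 × 10⁻⁴ / 37 = 4.8126 × 10⁻⁵ s⁻².
N = √(4.8126 × 10⁻⁵) = 6.9373 × 10⁻³ rad s⁻¹ ≈ 6.94 × 10⁻³ rad s⁻¹.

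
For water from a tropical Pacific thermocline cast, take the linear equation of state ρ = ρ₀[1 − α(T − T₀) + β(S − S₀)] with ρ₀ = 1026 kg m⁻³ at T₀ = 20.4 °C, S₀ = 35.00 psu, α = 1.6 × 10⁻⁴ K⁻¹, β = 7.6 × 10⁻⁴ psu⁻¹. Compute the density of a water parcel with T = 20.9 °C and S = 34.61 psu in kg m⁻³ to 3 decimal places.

1025.614 kg m⁻³

T − T₀ = +0.5 K, S − S₀ = -0.39 psu.
Bracket = 1 − α·(+0.5) + β·(-0.39) = 1 + (-3.764 × 10⁻⁴) = 0.9996236.
ρ = 1026 × 0.9996236 = 1025.614 kg m⁻³.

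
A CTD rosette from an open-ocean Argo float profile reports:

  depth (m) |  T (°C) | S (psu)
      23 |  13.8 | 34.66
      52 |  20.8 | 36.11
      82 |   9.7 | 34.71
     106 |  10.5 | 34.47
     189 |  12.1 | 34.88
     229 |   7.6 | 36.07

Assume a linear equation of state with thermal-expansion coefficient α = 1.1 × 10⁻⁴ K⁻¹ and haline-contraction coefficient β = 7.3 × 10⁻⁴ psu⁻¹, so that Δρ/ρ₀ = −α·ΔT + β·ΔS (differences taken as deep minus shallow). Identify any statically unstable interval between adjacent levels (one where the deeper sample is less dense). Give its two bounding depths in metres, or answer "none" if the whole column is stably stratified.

82–106 m

Evaluate Δρ/ρ₀ = −αΔT + βΔS across each adjacent pair:
  23–52 m: −αΔT+βΔS = −(1.1 × 10⁻⁴)(+7.0)+(7.3 × 10⁻⁴)(+1.45) = 2.9 × 10⁻⁴ → stable
  52–82 m: −αΔT+βΔS = −(1.1 × 10⁻⁴)(-11.1)+(7.3 × 10⁻⁴)(-1.40) = 2.0 × 10⁻⁴ → stable
  82–106 m: −αΔT+βΔS = −(1.1 × 10⁻⁴)(+0.8)+(7.3 × 10⁻⁴)(-0.24) = -2.6 × 10⁻⁴ → UNSTABLE
  106–189 m: −αΔT+βΔS = −(1.1 × 10⁻⁴)(+1.6)+(7.3 × 10⁻⁴)(+0.41) = 1.2 × 10⁻⁴ → stable
  189–229 m: −αΔT+βΔS = −(1.1 × 10⁻⁴)(-4.5)+(7.3 × 10⁻⁴)(+1.19) = 1.4 × 10⁻³ → stable
The 82–106 m interval has Δρ < 0: lighter water underlies denser water.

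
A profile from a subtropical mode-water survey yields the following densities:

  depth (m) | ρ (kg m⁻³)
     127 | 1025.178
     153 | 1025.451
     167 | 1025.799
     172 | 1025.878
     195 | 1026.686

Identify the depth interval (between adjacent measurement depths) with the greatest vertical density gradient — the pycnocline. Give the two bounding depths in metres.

172–195 m

Compute the density gradient over each adjacent pair:
  127–153 m: Δρ/Δz = 0.273/26 = 0.011 kg m⁻⁴
  153–167 m: Δρ/Δz = 0.348/14 = 0.025 kg m⁻⁴
  167–172 m: Δρ/Δz = 0.079/5 = 0.016 kg m⁻⁴
  172–195 m: Δρ/Δz = 0.808/23 = 0.035 kg m⁻⁴
The largest gradient is in the 172–195 m interval — the pycnocline.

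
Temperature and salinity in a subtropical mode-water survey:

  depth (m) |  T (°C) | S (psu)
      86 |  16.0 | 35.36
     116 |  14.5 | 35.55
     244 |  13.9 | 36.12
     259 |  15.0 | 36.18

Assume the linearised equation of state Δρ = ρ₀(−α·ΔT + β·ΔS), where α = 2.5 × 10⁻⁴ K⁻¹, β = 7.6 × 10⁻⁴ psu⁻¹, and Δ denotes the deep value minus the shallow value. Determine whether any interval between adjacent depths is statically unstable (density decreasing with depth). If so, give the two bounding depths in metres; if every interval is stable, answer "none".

244–259 m

Evaluate Δρ/ρ₀ = −αΔT + βΔS across each adjacent pair:
  86–116 m: −αΔT+βΔS = −(2.5 × 10⁻⁴)(-1.5)+(7.6 × 10⁻⁴)(+0.19) = 5.2 × 10⁻⁴ → stable
  116–244 m: −αΔT+βΔS = −(2.5 × 10⁻⁴)(-0.6)+(7.6 × 10⁻⁴)(+0.57) = 5.8 × 10⁻⁴ → stable
  244–259 m: −αΔT+βΔS = −(2.5 × 10⁻⁴)(+1.1)+(7.6 × 10⁻⁴)(+0.06) = -2.3 × 10⁻⁴ → UNSTABLE
The 244–259 m interval has Δρ < 0: lighter water underlies denser water.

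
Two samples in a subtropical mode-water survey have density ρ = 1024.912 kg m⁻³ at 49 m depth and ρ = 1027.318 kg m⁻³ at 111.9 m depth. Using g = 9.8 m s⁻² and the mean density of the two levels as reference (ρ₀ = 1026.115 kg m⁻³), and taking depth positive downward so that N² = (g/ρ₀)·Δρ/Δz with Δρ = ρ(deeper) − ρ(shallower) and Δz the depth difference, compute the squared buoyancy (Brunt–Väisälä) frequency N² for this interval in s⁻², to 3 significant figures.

3.65 × 10⁻⁴ s⁻²

Δρ = 1027.318 − 1024.912 = 2.406 kg m⁻³ over Δz = 111.9 − 49 = 62.9 m.
N² = (9.8/1026.115) × (2.406/62.9) = 3.6532 × 10⁻⁴ s⁻² ≈ 3.65 × 10⁻⁴ s⁻².
Since Δρ > 0 the layer is stably stratified.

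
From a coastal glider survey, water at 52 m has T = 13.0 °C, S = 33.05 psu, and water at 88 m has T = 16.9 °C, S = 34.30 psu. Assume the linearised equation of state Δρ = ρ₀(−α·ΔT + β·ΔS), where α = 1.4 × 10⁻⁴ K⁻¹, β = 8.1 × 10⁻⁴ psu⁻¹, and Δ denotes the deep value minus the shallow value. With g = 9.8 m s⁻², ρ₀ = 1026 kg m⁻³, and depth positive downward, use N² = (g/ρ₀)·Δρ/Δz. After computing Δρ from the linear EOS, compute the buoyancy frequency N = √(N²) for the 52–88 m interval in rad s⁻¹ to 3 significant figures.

0.0113 rad s⁻¹

ΔT = +3.9 K, ΔS = +1.25 psu (deep − shallow).
Δρ/ρ₀ = −αΔT + βΔS = -5.46 × 10⁻⁴ + 1.0125 × 10⁻³ = 4.665 × 10⁻⁴, so Δρ ≈ 0.4786 kg m⁻³.
N² = (g/ρ₀)·Δρ/Δz = g·(Δρ/ρ₀)/Δz = 9.8 × 4.665 × 10⁻⁴ / 36 = 1.2699 × 10⁻⁴ s⁻².
N = √(1.2699 × 10⁻⁴) = 0.011269 rad s⁻¹ ≈ 0.0113 rad s⁻¹.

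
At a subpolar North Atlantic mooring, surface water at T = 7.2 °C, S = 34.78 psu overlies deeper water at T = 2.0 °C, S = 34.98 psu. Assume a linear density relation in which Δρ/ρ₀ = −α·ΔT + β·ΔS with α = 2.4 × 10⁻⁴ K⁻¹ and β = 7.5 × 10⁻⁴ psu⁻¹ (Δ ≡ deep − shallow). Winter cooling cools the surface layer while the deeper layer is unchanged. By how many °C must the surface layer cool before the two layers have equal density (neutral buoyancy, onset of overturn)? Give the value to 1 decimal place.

Neutral buoyancy requires Δρ = 0, i.e. −α(T_deep − T_surf′) + β(S_deep − S_surf) = 0.
T_surf′ = T_deep − (β/α)·ΔS = 2.0 − (7.5 × 10⁻⁴/2.4 × 10⁻⁴)·(+0.20) = 1.375 °C.
Cooling required: 7.2 − (1.375) = 5.825 °C.

5.8 °C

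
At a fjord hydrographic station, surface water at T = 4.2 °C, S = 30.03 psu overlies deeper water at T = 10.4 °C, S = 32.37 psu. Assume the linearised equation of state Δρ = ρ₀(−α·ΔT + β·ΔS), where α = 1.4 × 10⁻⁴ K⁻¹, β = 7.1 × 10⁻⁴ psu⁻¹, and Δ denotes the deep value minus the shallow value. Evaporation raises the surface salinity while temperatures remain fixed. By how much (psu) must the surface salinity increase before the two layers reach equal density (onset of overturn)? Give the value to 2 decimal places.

Neutral buoyancy requires −α(T_deep − T_surf) + β(S_deep − S_surf′) = 0.
S_surf′ = S_deep − (α/β)·ΔT = 32.37 − (1.4 × 10⁻⁴/7.1 × 10⁻⁴)·(+6.2) = 31.1475 psu.
Increase required: 31.1475 − 30.03 = 1.1175 psu.

1.12 psu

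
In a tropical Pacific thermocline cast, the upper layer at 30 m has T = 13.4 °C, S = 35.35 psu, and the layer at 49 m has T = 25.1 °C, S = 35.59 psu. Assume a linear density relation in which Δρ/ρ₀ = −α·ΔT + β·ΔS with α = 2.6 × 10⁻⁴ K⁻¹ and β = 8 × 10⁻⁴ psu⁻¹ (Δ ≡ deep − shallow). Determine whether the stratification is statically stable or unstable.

ΔT = 25.1 − 13.4 = +11.7 K and ΔS = 35.59 − 35.35 = +0.24 psu (deep − shallow).
−αΔT = -3.042 × 10⁻³; βΔS = 1.92 × 10⁻⁴; sum Δρ/ρ₀ = -2.85 × 10⁻³.
Δρ/ρ₀ < 0, so Δρ < 0: deeper water is lighter → statically unstable; the column would overturn.

unstable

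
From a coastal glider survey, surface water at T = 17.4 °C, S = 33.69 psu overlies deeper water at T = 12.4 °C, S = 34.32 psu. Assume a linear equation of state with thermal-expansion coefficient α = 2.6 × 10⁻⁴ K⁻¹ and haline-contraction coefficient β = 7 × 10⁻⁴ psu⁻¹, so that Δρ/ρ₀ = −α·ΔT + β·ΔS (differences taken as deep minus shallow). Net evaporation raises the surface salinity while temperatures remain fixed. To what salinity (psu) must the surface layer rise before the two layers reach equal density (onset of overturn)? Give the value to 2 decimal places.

36.18 psu

Neutral buoyancy requires −α(T_deep − T_surf) + β(S_deep − S_surf′) = 0.
S_surf′ = S_deep − (α/β)·ΔT = 34.32 − (2.6 × 10⁻⁴/7 × 10⁻⁴)·(-5.0) = 36.1771 psu.
Increase required: 36.1771 − 33.69 = 2.4871 psu.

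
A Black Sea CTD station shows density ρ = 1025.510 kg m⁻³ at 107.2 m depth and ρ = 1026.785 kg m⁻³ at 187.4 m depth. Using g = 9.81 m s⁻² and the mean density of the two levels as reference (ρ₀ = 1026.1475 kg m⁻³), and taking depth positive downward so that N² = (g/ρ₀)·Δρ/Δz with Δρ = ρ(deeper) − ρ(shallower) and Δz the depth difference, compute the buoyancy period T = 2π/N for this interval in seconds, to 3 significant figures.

Δρ = 1026.785 − 1025.510 = 1.275 kg m⁻³ over Δz = 187.4 − 107.2 = 80.2 m.
N² = (9.81/1026.1475) × (1.275/80.2) = 1.5198 × 10⁻⁴ s⁻².
N = √(1.5198 × 10⁻⁴) = 0.012328 rad s⁻¹, so T = 2π/N = 509.67 s ≈ 510 s.

510 s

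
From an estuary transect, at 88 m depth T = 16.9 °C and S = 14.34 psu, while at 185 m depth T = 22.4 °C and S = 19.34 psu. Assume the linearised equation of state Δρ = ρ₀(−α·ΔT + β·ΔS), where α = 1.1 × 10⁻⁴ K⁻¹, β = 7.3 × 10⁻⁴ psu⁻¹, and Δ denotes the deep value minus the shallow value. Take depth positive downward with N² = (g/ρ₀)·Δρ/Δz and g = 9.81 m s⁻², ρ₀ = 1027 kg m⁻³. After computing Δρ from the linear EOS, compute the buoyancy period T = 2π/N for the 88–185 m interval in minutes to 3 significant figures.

ΔT = +5.5 K, ΔS = +5.00 psu (deep − shallow).
Δρ/ρ₀ = −αΔT + βΔS = -6.05 × 10⁻⁴ + 3.65 × 10⁻³ = 3.045 × 10⁻³, so Δρ ≈ 3.127 kg m⁻³.
N² = (g/ρ₀)·Δρ/Δz = g·(Δρ/ρ₀)/Δz = 9.81 × 3.045 × 10⁻³ / 97 = 3.0795 × 10⁻⁴ s⁻².
N = √(3.0795 × 10⁻⁴) = 0.017549 rad s⁻¹ → T = 2π/N = 358.04 s = 5.9673 min ≈ 5.97 min.

5.97 min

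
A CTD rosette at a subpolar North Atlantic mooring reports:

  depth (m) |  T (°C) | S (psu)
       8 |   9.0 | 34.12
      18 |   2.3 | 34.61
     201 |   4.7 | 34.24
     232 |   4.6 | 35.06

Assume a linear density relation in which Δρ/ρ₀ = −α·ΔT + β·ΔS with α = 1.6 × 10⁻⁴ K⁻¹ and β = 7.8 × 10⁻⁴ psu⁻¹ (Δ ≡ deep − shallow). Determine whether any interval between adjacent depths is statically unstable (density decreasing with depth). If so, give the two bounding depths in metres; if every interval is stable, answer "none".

Evaluate Δρ/ρ₀ = −αΔT + βΔS across each adjacent pair:
  8–18 m: −αΔT+βΔS = −(1.6 × 10⁻⁴)(-6.7)+(7.8 × 10⁻⁴)(+0.49) = 1.5 × 10⁻³ → stable
  18–201 m: −αΔT+βΔS = −(1.6 × 10⁻⁴)(+2.4)+(7.8 × 10⁻⁴)(-0.37) = -6.7 × 10⁻⁴ → UNSTABLE
  201–232 m: −αΔT+βΔS = −(1.6 × 10⁻⁴)(-0.1)+(7.8 × 10⁻⁴)(+0.82) = 6.6 × 10⁻⁴ → stable
The 18–201 m interval has Δρ < 0: lighter water underlies denser water.

18–201 m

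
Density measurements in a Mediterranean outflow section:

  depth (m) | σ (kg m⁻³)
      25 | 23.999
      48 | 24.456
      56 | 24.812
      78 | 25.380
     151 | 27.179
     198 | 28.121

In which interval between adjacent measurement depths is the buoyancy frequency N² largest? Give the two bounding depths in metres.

Compute the density gradient over each adjacent pair:
  25–48 m: Δρ/Δz = 0.457/23 = 0.020 kg m⁻⁴
  48–56 m: Δρ/Δz = 0.356/8 = 0.044 kg m⁻⁴
  56–78 m: Δρ/Δz = 0.568/22 = 0.026 kg m⁻⁴
  78–151 m: Δρ/Δz = 1.799/73 = 0.025 kg m⁻⁴
  151–198 m: Δρ/Δz = 0.942/47 = 0.020 kg m⁻⁴
The largest gradient is in the 48–56 m interval — the pycnocline.

48–56 m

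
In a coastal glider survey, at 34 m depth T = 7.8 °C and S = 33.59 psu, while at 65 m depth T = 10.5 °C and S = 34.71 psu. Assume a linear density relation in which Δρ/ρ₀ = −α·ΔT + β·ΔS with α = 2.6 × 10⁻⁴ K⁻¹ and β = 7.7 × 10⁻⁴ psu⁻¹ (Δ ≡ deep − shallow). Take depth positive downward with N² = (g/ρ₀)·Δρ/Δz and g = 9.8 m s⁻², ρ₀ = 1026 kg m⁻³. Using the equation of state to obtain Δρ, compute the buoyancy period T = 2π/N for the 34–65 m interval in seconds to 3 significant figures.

ΔT = +2.7 K, ΔS = +1.12 psu (deep − shallow).
Δρ/ρ₀ = −αΔT + βΔS = -7.02 × 10⁻⁴ + 8.624 × 10⁻⁴ = 1.604 × 10⁻⁴, so Δρ ≈ 0.1646 kg m⁻³.
N² = (g/ρ₀)·Δρ/Δz = g·(Δρ/ρ₀)/Δz = 9.8 × 1.604 × 10⁻⁴ / 31 = 5.0707 × 10⁻⁵ s⁻².
N = √(5.0707 × 10⁻⁵) = 7.1209 × 10⁻³ rad s⁻¹ → T = 2π/N = 882.36 s ≈ 882 s.

882 s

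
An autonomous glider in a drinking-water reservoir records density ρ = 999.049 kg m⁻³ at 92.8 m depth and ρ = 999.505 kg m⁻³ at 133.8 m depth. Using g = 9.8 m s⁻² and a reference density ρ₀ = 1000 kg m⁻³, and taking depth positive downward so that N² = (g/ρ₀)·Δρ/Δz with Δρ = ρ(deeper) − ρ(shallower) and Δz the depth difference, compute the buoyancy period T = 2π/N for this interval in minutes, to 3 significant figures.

Δρ = 999.505 − 999.049 = 0.456 kg m⁻³ over Δz = 133.8 − 92.8 = 41 m.
N² = (9.8/1000) × (0.456/41) = 1.0900 × 10⁻⁴ s⁻².
N = √(1.0900 × 10⁻⁴) = 0.010440 rad s⁻¹, so T = 2π/N = 601.84 s = 10.031 min ≈ 10.0 min.
A positive N² confirms static stability across the interval.

10.0 min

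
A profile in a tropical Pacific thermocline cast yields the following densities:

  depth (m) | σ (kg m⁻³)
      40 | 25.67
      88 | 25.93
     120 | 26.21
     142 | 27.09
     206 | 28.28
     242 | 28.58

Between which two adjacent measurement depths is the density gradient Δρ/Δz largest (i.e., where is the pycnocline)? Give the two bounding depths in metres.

120–142 m

Compute the density gradient over each adjacent pair:
  40–88 m: Δρ/Δz = 0.26/48 = 5.4 × 10⁻³ kg m⁻⁴
  88–120 m: Δρ/Δz = 0.28/32 = 8.8 × 10⁻³ kg m⁻⁴
  120–142 m: Δρ/Δz = 0.88/22 = 0.040 kg m⁻⁴
  142–206 m: Δρ/Δz = 1.19/64 = 0.019 kg m⁻⁴
  206–242 m: Δρ/Δz = 0.30/36 = 8.3 × 10⁻³ kg m⁻⁴
The largest gradient is in the 120–142 m interval — the pycnocline.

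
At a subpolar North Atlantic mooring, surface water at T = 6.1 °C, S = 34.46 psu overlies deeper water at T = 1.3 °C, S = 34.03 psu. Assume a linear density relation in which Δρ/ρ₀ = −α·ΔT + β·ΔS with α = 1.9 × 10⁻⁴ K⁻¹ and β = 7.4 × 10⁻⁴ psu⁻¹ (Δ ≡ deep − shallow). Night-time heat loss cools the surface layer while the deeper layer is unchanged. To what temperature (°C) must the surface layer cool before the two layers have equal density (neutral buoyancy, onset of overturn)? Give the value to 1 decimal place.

Neutral buoyancy requires Δρ = 0, i.e. −α(T_deep − T_surf′) + β(S_deep − S_surf) = 0.
T_surf′ = T_deep − (β/α)·ΔS = 1.3 − (7.4 × 10⁻⁴/1.9 × 10⁻⁴)·(-0.43) = 2.975 °C.
Cooling required: 6.1 − (2.975) = 3.125 °C.

3.0 °C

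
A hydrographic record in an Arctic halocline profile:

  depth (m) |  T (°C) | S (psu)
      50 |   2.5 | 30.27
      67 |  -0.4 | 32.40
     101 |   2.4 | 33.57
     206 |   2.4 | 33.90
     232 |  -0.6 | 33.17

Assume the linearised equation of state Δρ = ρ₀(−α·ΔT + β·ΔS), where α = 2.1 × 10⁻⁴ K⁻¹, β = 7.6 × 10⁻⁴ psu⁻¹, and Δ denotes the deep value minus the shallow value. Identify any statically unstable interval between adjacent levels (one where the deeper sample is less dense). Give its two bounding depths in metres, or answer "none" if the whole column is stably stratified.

none

Evaluate Δρ/ρ₀ = −αΔT + βΔS across each adjacent pair:
  50–67 m: −αΔT+βΔS = −(2.1 × 10⁻⁴)(-2.9)+(7.6 × 10⁻⁴)(+2.13) = 2.2 × 10⁻³ → stable
  67–101 m: −αΔT+βΔS = −(2.1 × 10⁻⁴)(+2.8)+(7.6 × 10⁻⁴)(+1.17) = 3.0 × 10⁻⁴ → stable
  101–206 m: −αΔT+βΔS = −(2.1 × 10⁻⁴)(+0.0)+(7.6 × 10⁻⁴)(+0.33) = 2.5 × 10⁻⁴ → stable
  206–232 m: −αΔT+βΔS = −(2.1 × 10⁻⁴)(-3.0)+(7.6 × 10⁻⁴)(-0.73) = 7.5 × 10⁻⁵ → stable
Every interval has Δρ > 0: the column is stably stratified throughout.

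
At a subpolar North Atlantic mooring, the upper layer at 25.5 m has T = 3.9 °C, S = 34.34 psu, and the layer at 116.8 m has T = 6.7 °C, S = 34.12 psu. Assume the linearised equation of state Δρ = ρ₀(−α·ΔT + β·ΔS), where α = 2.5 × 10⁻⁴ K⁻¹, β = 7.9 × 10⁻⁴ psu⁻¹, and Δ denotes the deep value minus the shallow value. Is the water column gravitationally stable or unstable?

ΔT = 6.7 − 3.9 = +2.8 K and ΔS = 34.12 − 34.34 = -0.22 psu (deep − shallow).
−αΔT = -7.00 × 10⁻⁴; βΔS = -1.738 × 10⁻⁴; sum Δρ/ρ₀ = -8.738 × 10⁻⁴.
Δρ/ρ₀ < 0, so Δρ < 0: deeper water is lighter → statically unstable; the column would overturn.

unstable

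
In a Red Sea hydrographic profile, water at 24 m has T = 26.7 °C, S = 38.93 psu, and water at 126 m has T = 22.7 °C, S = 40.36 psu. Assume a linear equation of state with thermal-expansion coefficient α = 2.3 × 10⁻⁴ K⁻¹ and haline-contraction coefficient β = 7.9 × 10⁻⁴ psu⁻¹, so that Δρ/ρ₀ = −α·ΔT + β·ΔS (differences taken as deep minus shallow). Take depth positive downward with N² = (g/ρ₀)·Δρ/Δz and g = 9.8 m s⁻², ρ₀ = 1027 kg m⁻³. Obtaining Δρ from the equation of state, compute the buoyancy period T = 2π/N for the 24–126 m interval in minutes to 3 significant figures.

7.46 min

ΔT = -4.0 K, ΔS = +1.43 psu (deep − shallow).
Δρ/ρ₀ = −αΔT + βΔS = 9.20 × 10⁻⁴ + 1.1297 × 10⁻³ = 2.0497 × 10⁻³, so Δρ ≈ 2.105 kg m⁻³.
N² = (g/ρ₀)·Δρ/Δz = g·(Δρ/ρ₀)/Δz = 9.8 × 2.0497 × 10⁻³ / 102 = 1.9693 × 10⁻⁴ s⁻².
N = √(1.9693 × 10⁻⁴) = 0.014033 rad s⁻¹ → T = 2π/N = 447.74 s = 7.4623 min ≈ 7.46 min.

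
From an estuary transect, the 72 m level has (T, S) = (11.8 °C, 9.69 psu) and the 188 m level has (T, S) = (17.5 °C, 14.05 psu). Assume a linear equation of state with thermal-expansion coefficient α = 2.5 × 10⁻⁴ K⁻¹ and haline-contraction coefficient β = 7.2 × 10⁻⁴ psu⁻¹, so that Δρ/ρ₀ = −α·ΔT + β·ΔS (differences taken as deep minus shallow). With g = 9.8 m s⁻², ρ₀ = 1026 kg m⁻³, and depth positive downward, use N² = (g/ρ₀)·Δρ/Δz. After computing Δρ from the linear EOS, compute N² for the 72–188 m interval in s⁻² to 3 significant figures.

1.45 × 10⁻⁴ s⁻²

ΔT = +5.7 K, ΔS = +4.36 psu (deep − shallow).
Δρ/ρ₀ = −αΔT + βΔS = -1.425 × 10⁻³ + 3.1392 × 10⁻³ = 1.7142 × 10⁻³, so Δρ ≈ 1.759 kg m⁻³.
N² = (g/ρ₀)·Δρ/Δz = g·(Δρ/ρ₀)/Δz = 9.8 × 1.7142 × 10⁻³ / 116 = 1.4482 × 10⁻⁴ s⁻² ≈ 1.45 × 10⁻⁴ s⁻².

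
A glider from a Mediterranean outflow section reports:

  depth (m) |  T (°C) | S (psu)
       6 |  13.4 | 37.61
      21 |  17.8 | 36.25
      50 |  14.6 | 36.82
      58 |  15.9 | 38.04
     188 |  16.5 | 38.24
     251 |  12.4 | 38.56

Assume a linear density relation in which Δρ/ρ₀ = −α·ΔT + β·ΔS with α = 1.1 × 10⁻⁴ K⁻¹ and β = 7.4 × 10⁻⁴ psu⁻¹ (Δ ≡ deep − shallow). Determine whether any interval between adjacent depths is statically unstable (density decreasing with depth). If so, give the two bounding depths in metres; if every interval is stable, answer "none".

6–21 m

Evaluate Δρ/ρ₀ = −αΔT + βΔS across each adjacent pair:
  6–21 m: −αΔT+βΔS = −(1.1 × 10⁻⁴)(+4.4)+(7.4 × 10⁻⁴)(-1.36) = -1.5 × 10⁻³ → UNSTABLE
  21–50 m: −αΔT+βΔS = −(1.1 × 10⁻⁴)(-3.2)+(7.4 × 10⁻⁴)(+0.57) = 7.7 × 10⁻⁴ → stable
  50–58 m: −αΔT+βΔS = −(1.1 × 10⁻⁴)(+1.3)+(7.4 × 10⁻⁴)(+1.22) = 7.6 × 10⁻⁴ → stable
  58–188 m: −αΔT+βΔS = −(1.1 × 10⁻⁴)(+0.6)+(7.4 × 10⁻⁴)(+0.20) = 8.2 × 10⁻⁵ → stable
  188–251 m: −αΔT+βΔS = −(1.1 × 10⁻⁴)(-4.1)+(7.4 × 10⁻⁴)(+0.32) = 6.9 × 10⁻⁴ → stable
The 6–21 m interval has Δρ < 0: lighter water underlies denser water.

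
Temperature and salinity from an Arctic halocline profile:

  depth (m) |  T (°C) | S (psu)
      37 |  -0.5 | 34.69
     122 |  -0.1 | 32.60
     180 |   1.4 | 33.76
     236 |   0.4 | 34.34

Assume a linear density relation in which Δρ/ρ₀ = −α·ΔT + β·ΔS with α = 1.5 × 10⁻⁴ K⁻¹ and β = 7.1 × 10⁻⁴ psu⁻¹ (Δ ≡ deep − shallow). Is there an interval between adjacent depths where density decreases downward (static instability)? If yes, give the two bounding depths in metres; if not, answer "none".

Evaluate Δρ/ρ₀ = −αΔT + βΔS across each adjacent pair:
  37–122 m: −αΔT+βΔS = −(1.5 × 10⁻⁴)(+0.4)+(7.1 × 10⁻⁴)(-2.09) = -1.5 × 10⁻³ → UNSTABLE
  122–180 m: −αΔT+βΔS = −(1.5 × 10⁻⁴)(+1.5)+(7.1 × 10⁻⁴)(+1.16) = 6.0 × 10⁻⁴ → stable
  180–236 m: −αΔT+βΔS = −(1.5 × 10⁻⁴)(-1.0)+(7.1 × 10⁻⁴)(+0.58) = 5.6 × 10⁻⁴ → stable
The 37–122 m interval has Δρ < 0: lighter water underlies denser water.

37–122 m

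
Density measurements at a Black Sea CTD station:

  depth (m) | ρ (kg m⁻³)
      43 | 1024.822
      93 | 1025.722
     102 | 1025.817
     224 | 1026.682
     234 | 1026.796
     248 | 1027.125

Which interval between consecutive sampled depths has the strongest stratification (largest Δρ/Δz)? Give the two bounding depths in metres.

Compute the density gradient over each adjacent pair:
  43–93 m: Δρ/Δz = 0.900/50 = 0.018 kg m⁻⁴
  93–102 m: Δρ/Δz = 0.095/9 = 0.011 kg m⁻⁴
  102–224 m: Δρ/Δz = 0.865/122 = 7.1 × 10⁻³ kg m⁻⁴
  224–234 m: Δρ/Δz = 0.114/10 = 0.011 kg m⁻⁴
  234–248 m: Δρ/Δz = 0.329/14 = 0.024 kg m⁻⁴
The largest gradient is in the 234–248 m interval — the pycnocline.

234–248 m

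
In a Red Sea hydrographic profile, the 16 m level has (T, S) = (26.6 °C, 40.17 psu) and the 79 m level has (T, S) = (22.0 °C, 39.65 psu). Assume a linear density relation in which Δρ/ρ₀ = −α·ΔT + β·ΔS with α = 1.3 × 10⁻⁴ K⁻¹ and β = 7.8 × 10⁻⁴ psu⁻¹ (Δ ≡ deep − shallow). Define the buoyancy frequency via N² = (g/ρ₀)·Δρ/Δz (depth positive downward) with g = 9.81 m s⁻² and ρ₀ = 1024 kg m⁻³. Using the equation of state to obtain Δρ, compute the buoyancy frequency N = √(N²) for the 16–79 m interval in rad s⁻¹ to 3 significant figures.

5.47 × 10⁻³ rad s⁻¹

ΔT = -4.6 K, ΔS = -0.52 psu (deep − shallow).
Δρ/ρ₀ = −αΔT + βΔS = 5.98 × 10⁻⁴ − 4.056 × 10⁻⁴ = 1.924 × 10⁻⁴, so Δρ ≈ 0.1970 kg m⁻³.
N² = (g/ρ₀)·Δρ/Δz = g·(Δρ/ρ₀)/Δz = 9.81 × 1.924 × 10⁻⁴ / 63 = 2.9959 × 10⁻⁵ s⁻².
N = √(2.9959 × 10⁻⁵) = 5.4735 × 10⁻³ rad s⁻¹ ≈ 5.47 × 10⁻³ rad s⁻¹.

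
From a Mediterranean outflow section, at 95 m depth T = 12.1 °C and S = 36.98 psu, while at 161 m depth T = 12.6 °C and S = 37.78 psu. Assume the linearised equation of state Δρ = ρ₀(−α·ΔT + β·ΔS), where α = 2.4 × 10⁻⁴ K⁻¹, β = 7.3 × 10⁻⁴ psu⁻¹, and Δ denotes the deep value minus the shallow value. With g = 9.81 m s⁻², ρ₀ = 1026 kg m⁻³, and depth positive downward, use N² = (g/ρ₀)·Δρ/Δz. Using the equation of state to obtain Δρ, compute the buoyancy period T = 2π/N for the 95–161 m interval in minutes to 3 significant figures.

12.6 min

ΔT = +0.5 K, ΔS = +0.80 psu (deep − shallow).
Δρ/ρ₀ = −αΔT + βΔS = -1.20 × 10⁻⁴ + 5.84 × 10⁻⁴ = 4.64 × 10⁻⁴, so Δρ ≈ 0.4761 kg m⁻³.
N² = (g/ρ₀)·Δρ/Δz = g·(Δρ/ρ₀)/Δz = 9.81 × 4.64 × 10⁻⁴ / 66 = 6.8967 × 10⁻⁵ s⁻².
N = √(6.8967 × 10⁻⁵) = 8.3046 × 10⁻³ rad s⁻¹ → T = 2π/N = 756.59 s = 12.610 min ≈ 12.6 min.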